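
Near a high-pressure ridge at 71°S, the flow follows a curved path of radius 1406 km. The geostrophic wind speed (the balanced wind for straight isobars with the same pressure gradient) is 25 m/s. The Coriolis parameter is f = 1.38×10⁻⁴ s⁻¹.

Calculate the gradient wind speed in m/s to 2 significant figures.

Around a high, pressure-gradient force acts outward with centrifugal, so Coriolis balances both:
fV = (1/ρ)|∂P/∂n| + V²/R  →  V² − fR·V + fR·V_g = 0
With fR = 1.38×10⁻⁴ × 1406×10³ m = 194 m/s:
V = [fR − √((fR)² − 4 fR V_g)]/2 = [194 − √(194² − 4×194×25)]/2 = 29.5 m/s
Supergeostrophic (V > V_g = 25 m/s), as expected around a high.

29 m/s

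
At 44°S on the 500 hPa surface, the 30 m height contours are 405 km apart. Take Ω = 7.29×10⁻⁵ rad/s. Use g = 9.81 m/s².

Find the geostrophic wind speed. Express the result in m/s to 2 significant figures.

7.2 m/s

Coriolis parameter at 44°S:
f = 2Ω sin φ = 2 × 7.29×10⁻⁵ × sin 44° = 1.01×10⁻⁴ s⁻¹
Height gradient: |∂Z/∂n| = 30 m / 405000 m = 7.41×10⁻⁵
On a pressure surface, geostrophic balance gives V_g = (g/f)|∂Z/∂n|:
V_g = 9.81 × 7.41×10⁻⁵ / 1.01×10⁻⁴ = 7.17 m/s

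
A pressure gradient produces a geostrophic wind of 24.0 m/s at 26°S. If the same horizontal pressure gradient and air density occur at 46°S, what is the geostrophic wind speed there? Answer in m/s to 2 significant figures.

15 m/s

With the same pressure gradient and density, V_g ∝ 1/f ∝ 1/sin φ.
V₂ = V₁ · sin φ₁ / sin φ₂ = 24.0 × sin 26° / sin 46°
V₂ = 24.0 × 0.4384/0.7193 = 15 m/s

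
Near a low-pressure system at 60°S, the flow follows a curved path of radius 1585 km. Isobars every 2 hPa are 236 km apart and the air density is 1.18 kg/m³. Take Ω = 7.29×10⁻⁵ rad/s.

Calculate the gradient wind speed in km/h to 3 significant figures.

19.9 km/h

Coriolis parameter at 60°S:
f = 2Ω sin φ = 2 × 7.29×10⁻⁵ × sin 60° = 1.26×10⁻⁴ s⁻¹
Pressure gradient: |∂P/∂n| = 200 Pa / 236000 m = 8.47×10⁻⁴ Pa/m
Geostrophic speed: V_g = |∂P/∂n|/(fρ) = 8.47×10⁻⁴/(1.26×10⁻⁴ × 1.18) = 5.69 m/s
Around a low, centrifugal force acts outward with Coriolis, so pressure-gradient force balances both:
(1/ρ)|∂P/∂n| = fV + V²/R  →  V² + fR·V − fR·V_g = 0
With fR = 1.26×10⁻⁴ × 1585×10³ m = 200 m/s:
V = [−fR + √((fR)² + 4 fR V_g)]/2 = [−200 + √(200² + 4×200×5.69)]/2 = 5.53 m/s
Subgeostrophic (V < V_g = 5.69 m/s), as expected around a low.
Converting: 5.53 m/s × 3.6 = 19.9 km/h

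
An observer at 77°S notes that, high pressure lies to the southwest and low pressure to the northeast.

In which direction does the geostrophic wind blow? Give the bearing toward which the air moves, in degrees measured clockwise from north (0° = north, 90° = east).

315°

The pressure-gradient force points toward the northeast (bearing 045°).
Geostrophic balance: in the Southern Hemisphere the Coriolis force deflects motion to the left, so the geostrophic wind blows 90° to the left of the pressure-gradient force (low pressure on the right).
Rotating 045° by 90° counterclockwise gives 315° — the wind blows toward the northwest.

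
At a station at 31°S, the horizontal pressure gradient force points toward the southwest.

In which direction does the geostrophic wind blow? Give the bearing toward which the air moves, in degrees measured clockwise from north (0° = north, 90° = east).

135°

The pressure-gradient force points toward the southwest (bearing 225°).
Geostrophic balance: in the Southern Hemisphere the Coriolis force deflects motion to the left, so the geostrophic wind blows 90° to the left of the pressure-gradient force (low pressure on the right).
Rotating 225° by 90° counterclockwise gives 135° — the wind blows toward the southeast.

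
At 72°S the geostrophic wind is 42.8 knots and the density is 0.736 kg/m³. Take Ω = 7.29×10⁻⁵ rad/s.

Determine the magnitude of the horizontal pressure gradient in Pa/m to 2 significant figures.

Coriolis parameter at 72°S:
f = 2Ω sin φ = 2 × 7.29×10⁻⁵ × sin 72° = 1.39×10⁻⁴ s⁻¹
Wind speed in SI: 42.8 knots = 22.0 m/s
Geostrophic balance rearranged: |∂P/∂n| = f ρ V_g
|∂P/∂n| = 1.39×10⁻⁴ × 0.736 × 22.0 = 2.25×10⁻³ Pa/m

2.2×10⁻³ Pa/m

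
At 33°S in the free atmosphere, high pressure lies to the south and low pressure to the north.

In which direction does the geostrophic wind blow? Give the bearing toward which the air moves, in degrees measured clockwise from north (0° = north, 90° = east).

270°

The pressure-gradient force points toward the north (bearing 000°).
Geostrophic balance: in the Southern Hemisphere the Coriolis force deflects motion to the left, so the geostrophic wind blows 90° to the left of the pressure-gradient force (low pressure on the right).
Rotating 000° by 90° counterclockwise gives 270° — the wind blows toward the west.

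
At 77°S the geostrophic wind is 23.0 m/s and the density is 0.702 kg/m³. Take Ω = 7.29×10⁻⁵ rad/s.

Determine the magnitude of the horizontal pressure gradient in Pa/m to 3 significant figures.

Coriolis parameter at 77°S:
f = 2Ω sin φ = 2 × 7.29×10⁻⁵ × sin 77° = 1.42×10⁻⁴ s⁻¹
Geostrophic balance rearranged: |∂P/∂n| = f ρ V_g
|∂P/∂n| = 1.42×10⁻⁴ × 0.702 × 23.0 = 2.29×10⁻³ Pa/m

2.29×10⁻³ Pa/m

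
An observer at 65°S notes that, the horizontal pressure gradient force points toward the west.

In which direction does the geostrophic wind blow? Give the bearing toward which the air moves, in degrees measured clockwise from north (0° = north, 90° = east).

180°

The pressure-gradient force points toward the west (bearing 270°).
Geostrophic balance: in the Southern Hemisphere the Coriolis force deflects motion to the left, so the geostrophic wind blows 90° to the left of the pressure-gradient force (low pressure on the right).
Rotating 270° by 90° counterclockwise gives 180° — the wind blows toward the south.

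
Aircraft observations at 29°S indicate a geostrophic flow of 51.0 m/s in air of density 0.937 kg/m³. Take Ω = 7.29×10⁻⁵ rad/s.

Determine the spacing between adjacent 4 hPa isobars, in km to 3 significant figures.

118 km

Coriolis parameter at 29°S:
f = 2Ω sin φ = 2 × 7.29×10⁻⁵ × sin 29° = 7.07×10⁻⁵ s⁻¹
Geostrophic balance rearranged: |∂P/∂n| = f ρ V_g
|∂P/∂n| = 7.07×10⁻⁵ × 0.937 × 51.0 = 3.38×10⁻³ Pa/m
Isobar spacing: Δn = ΔP/|∂P/∂n| = 400 Pa / 3.38×10⁻³ Pa/m = 118419 m ≈ 118 km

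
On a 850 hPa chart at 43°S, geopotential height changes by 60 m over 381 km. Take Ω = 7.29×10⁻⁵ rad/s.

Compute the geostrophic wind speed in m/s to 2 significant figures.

Coriolis parameter at 43°S:
f = 2Ω sin φ = 2 × 7.29×10⁻⁵ × sin 43° = 9.94×10⁻⁵ s⁻¹
Height gradient: |∂Z/∂n| = 60 m / 381000 m = 1.57×10⁻⁴
On a pressure surface, geostrophic balance gives V_g = (g/f)|∂Z/∂n|:
V_g = 9.81 × 1.57×10⁻⁴ / 9.94×10⁻⁵ = 15.5 m/s

16 m/s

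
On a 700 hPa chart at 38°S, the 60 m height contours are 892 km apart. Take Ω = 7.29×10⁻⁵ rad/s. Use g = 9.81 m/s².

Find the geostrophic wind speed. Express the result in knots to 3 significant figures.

Coriolis parameter at 38°S:
f = 2Ω sin φ = 2 × 7.29×10⁻⁵ × sin 38° = 8.98×10⁻⁵ s⁻¹
Height gradient: |∂Z/∂n| = 60 m / 892000 m = 6.73×10⁻⁵
On a pressure surface, geostrophic balance gives V_g = (g/f)|∂Z/∂n|:
V_g = 9.81 × 6.73×10⁻⁵ / 8.98×10⁻⁵ = 7.35 m/s
Converting: 7.35 m/s × 1.944 = 14.3 knots

14.3 knots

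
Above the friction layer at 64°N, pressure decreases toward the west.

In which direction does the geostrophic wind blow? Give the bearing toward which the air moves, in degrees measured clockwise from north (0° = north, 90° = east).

000°

The pressure-gradient force points toward the west (bearing 270°).
Geostrophic balance: in the Northern Hemisphere the Coriolis force deflects motion to the right, so the geostrophic wind blows 90° to the right of the pressure-gradient force (low pressure on the left).
Rotating 270° by 90° clockwise gives 000° — the wind blows toward the north.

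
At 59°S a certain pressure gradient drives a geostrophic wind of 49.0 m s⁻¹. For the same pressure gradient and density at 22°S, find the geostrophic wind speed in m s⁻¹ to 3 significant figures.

112 m s⁻¹

With the same pressure gradient and density, V_g ∝ 1/f ∝ 1/sin φ.
V₂ = V₁ · sin φ₁ / sin φ₂ = 49.0 × sin 59° / sin 22°
V₂ = 49.0 × 0.8572/0.3746 = 112 m s⁻¹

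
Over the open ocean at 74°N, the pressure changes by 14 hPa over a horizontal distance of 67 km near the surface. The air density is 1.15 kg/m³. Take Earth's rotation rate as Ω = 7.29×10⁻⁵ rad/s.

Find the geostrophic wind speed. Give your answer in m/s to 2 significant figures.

130 m/s

Coriolis parameter at 74°N:
f = 2Ω sin φ = 2 × 7.29×10⁻⁵ × sin 74° = 1.40×10⁻⁴ s⁻¹
Pressure gradient: |∂P/∂n| = 1400 Pa / 67000 m = 2.09×10⁻² Pa/m
Geostrophic balance (pressure-gradient force = Coriolis force):
V_g = (1/(fρ)) |∂P/∂n| = 2.09×10⁻² / (1.40×10⁻⁴ × 1.15) = 130 m/s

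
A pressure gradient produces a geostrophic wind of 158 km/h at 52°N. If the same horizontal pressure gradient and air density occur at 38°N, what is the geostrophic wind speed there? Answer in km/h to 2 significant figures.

200 km/h

With the same pressure gradient and density, V_g ∝ 1/f ∝ 1/sin φ.
V₂ = V₁ · sin φ₁ / sin φ₂ = 158 × sin 52° / sin 38°
V₂ = 158 × 0.7880/0.6157 = 200 km/h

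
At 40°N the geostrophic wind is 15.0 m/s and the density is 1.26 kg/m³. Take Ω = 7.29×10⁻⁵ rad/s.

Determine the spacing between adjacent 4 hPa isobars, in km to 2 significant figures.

230 km

Coriolis parameter at 40°N:
f = 2Ω sin φ = 2 × 7.29×10⁻⁵ × sin 40° = 9.37×10⁻⁵ s⁻¹
Geostrophic balance rearranged: |∂P/∂n| = f ρ V_g
|∂P/∂n| = 9.37×10⁻⁵ × 1.26 × 15.0 = 1.77×10⁻³ Pa/m
Isobar spacing: Δn = ΔP/|∂P/∂n| = 400 Pa / 1.77×10⁻³ Pa/m = 225826 m ≈ 230 km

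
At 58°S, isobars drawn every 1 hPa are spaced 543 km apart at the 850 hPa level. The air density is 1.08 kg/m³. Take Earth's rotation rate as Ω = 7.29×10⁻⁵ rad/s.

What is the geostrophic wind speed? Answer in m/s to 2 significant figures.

1.4 m/s

Coriolis parameter at 58°S:
f = 2Ω sin φ = 2 × 7.29×10⁻⁵ × sin 58° = 1.24×10⁻⁴ s⁻¹
Pressure gradient: |∂P/∂n| = 100 Pa / 543000 m = 1.84×10⁻⁴ Pa/m
Geostrophic balance (pressure-gradient force = Coriolis force):
V_g = (1/(fρ)) |∂P/∂n| = 1.84×10⁻⁴ / (1.24×10⁻⁴ × 1.08) = 1.38 m/s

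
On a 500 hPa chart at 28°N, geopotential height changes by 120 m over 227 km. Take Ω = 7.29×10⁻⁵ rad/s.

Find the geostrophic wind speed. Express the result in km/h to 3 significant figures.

Coriolis parameter at 28°N:
f = 2Ω sin φ = 2 × 7.29×10⁻⁵ × sin 28° = 6.84×10⁻⁵ s⁻¹
Height gradient: |∂Z/∂n| = 120 m / 227000 m = 5.29×10⁻⁴
On a pressure surface, geostrophic balance gives V_g = (g/f)|∂Z/∂n|:
V_g = 9.81 × 5.29×10⁻⁴ / 6.84×10⁻⁵ = 75.8 m/s
Converting: 75.8 m/s × 3.6 = 273 km/h

273 km/h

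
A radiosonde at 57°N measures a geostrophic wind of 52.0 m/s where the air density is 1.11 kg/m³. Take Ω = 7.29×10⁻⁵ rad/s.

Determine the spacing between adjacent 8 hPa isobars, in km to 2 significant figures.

110 km

Coriolis parameter at 57°N:
f = 2Ω sin φ = 2 × 7.29×10⁻⁵ × sin 57° = 1.22×10⁻⁴ s⁻¹
Geostrophic balance rearranged: |∂P/∂n| = f ρ V_g
|∂P/∂n| = 1.22×10⁻⁴ × 1.11 × 52.0 = 7.06×10⁻³ Pa/m
Isobar spacing: Δn = ΔP/|∂P/∂n| = 800 Pa / 7.06×10⁻³ Pa/m = 113348 m ≈ 110 km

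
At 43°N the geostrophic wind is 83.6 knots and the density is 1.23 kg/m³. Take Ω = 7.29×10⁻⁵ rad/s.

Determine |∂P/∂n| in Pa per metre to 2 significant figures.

Coriolis parameter at 43°N:
f = 2Ω sin φ = 2 × 7.29×10⁻⁵ × sin 43° = 9.94×10⁻⁵ s⁻¹
Wind speed in SI: 83.6 knots = 43.0 m/s
Geostrophic balance rearranged: |∂P/∂n| = f ρ V_g
|∂P/∂n| = 9.94×10⁻⁵ × 1.23 × 43.0 = 5.26×10⁻³ Pa/m

5.3×10⁻³ Pa/m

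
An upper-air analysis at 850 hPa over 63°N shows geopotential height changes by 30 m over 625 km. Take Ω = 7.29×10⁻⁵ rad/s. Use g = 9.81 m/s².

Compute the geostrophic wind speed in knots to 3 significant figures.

7.05 knots

Coriolis parameter at 63°N:
f = 2Ω sin φ = 2 × 7.29×10⁻⁵ × sin 63° = 1.30×10⁻⁴ s⁻¹
Height gradient: |∂Z/∂n| = 30 m / 625000 m = 4.80×10⁻⁵
On a pressure surface, geostrophic balance gives V_g = (g/f)|∂Z/∂n|:
V_g = 9.81 × 4.80×10⁻⁵ / 1.30×10⁻⁴ = 3.62 m/s
Converting: 3.62 m/s × 1.944 = 7.05 knots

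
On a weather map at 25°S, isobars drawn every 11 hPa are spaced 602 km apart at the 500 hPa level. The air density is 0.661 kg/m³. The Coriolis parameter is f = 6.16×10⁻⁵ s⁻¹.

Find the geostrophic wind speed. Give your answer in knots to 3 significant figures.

87.2 knots

Pressure gradient: |∂P/∂n| = 1100 Pa / 602000 m = 1.83×10⁻³ Pa/m
Geostrophic balance (pressure-gradient force = Coriolis force):
V_g = (1/(fρ)) |∂P/∂n| = 1.83×10⁻³ / (6.16×10⁻⁵ × 0.661) = 44.9 m/s
Converting: 44.9 m/s × 1.944 = 87.2 knots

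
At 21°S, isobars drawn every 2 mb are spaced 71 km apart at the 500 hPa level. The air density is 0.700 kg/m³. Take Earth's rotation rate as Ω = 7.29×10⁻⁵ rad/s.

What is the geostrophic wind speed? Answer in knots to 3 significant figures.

150 knots

Coriolis parameter at 21°S:
f = 2Ω sin φ = 2 × 7.29×10⁻⁵ × sin 21° = 5.23×10⁻⁵ s⁻¹
Pressure gradient: |∂P/∂n| = 200 Pa / 71000 m = 2.82×10⁻³ Pa/m
Geostrophic balance (pressure-gradient force = Coriolis force):
V_g = (1/(fρ)) |∂P/∂n| = 2.82×10⁻³ / (5.23×10⁻⁵ × 0.700) = 77.0 m/s
Converting: 77.0 m/s × 1.944 = 150 knots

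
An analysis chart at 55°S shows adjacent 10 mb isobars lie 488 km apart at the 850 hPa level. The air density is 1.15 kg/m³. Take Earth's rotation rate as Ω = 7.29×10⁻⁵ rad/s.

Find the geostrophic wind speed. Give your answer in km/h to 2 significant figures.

54 km/h

Coriolis parameter at 55°S:
f = 2Ω sin φ = 2 × 7.29×10⁻⁵ × sin 55° = 1.19×10⁻⁴ s⁻¹
Pressure gradient: |∂P/∂n| = 1000 Pa / 488000 m = 2.05×10⁻³ Pa/m
Geostrophic balance (pressure-gradient force = Coriolis force):
V_g = (1/(fρ)) |∂P/∂n| = 2.05×10⁻³ / (1.19×10⁻⁴ × 1.15) = 14.9 m/s
Converting: 14.9 m/s × 3.6 = 54 km/h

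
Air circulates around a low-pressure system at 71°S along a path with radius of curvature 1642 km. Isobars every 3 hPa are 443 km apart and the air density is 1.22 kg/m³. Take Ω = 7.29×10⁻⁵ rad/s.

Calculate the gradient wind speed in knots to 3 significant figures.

Coriolis parameter at 71°S:
f = 2Ω sin φ = 2 × 7.29×10⁻⁵ × sin 71° = 1.38×10⁻⁴ s⁻¹
Pressure gradient: |∂P/∂n| = 300 Pa / 443000 m = 6.77×10⁻⁴ Pa/m
Geostrophic speed: V_g = |∂P/∂n|/(fρ) = 6.77×10⁻⁴/(1.38×10⁻⁴ × 1.22) = 4.03 m/s
Around a low, centrifugal force acts outward with Coriolis, so pressure-gradient force balances both:
(1/ρ)|∂P/∂n| = fV + V²/R  →  V² + fR·V − fR·V_g = 0
With fR = 1.38×10⁻⁴ × 1642×10³ m = 226 m/s:
V = [−fR + √((fR)² + 4 fR V_g)]/2 = [−226 + √(226² + 4×226×4.03)]/2 = 3.96 m/s
Subgeostrophic (V < V_g = 4.03 m/s), as expected around a low.
Converting: 3.96 m/s × 1.944 = 7.69 knots

7.69 knots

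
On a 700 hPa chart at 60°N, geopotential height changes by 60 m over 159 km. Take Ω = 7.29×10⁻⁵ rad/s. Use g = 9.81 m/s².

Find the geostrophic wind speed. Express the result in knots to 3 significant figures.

57.0 knots

Coriolis parameter at 60°N:
f = 2Ω sin φ = 2 × 7.29×10⁻⁵ × sin 60° = 1.26×10⁻⁴ s⁻¹
Height gradient: |∂Z/∂n| = 60 m / 159000 m = 3.77×10⁻⁴
On a pressure surface, geostrophic balance gives V_g = (g/f)|∂Z/∂n|:
V_g = 9.81 × 3.77×10⁻⁴ / 1.26×10⁻⁴ = 29.3 m/s
Converting: 29.3 m/s × 1.944 = 57.0 knots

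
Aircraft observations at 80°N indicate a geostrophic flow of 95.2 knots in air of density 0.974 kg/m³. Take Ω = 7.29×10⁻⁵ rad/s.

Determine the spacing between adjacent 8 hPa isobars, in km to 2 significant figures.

Coriolis parameter at 80°N:
f = 2Ω sin φ = 2 × 7.29×10⁻⁵ × sin 80° = 1.44×10⁻⁴ s⁻¹
Wind speed in SI: 95.2 knots = 49.0 m/s
Geostrophic balance rearranged: |∂P/∂n| = f ρ V_g
|∂P/∂n| = 1.44×10⁻⁴ × 0.974 × 49.0 = 6.85×10⁻³ Pa/m
Isobar spacing: Δn = ΔP/|∂P/∂n| = 800 Pa / 6.85×10⁻³ Pa/m = 116801 m ≈ 120 km

120 km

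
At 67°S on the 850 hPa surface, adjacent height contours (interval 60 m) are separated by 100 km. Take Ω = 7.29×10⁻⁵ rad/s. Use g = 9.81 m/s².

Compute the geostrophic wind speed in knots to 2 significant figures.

85 knots

Coriolis parameter at 67°S:
f = 2Ω sin φ = 2 × 7.29×10⁻⁵ × sin 67° = 1.34×10⁻⁴ s⁻¹
Height gradient: |∂Z/∂n| = 60 m / 100000 m = 6.00×10⁻⁴
On a pressure surface, geostrophic balance gives V_g = (g/f)|∂Z/∂n|:
V_g = 9.81 × 6.00×10⁻⁴ / 1.34×10⁻⁴ = 43.9 m/s
Converting: 43.9 m/s × 1.944 = 85 knots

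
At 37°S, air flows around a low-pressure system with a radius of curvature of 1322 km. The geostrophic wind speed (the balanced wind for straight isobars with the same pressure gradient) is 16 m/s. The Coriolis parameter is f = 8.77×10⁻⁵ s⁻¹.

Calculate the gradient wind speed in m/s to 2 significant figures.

Around a low, centrifugal force acts outward with Coriolis, so pressure-gradient force balances both:
(1/ρ)|∂P/∂n| = fV + V²/R  →  V² + fR·V − fR·V_g = 0
With fR = 8.77×10⁻⁵ × 1322×10³ m = 116 m/s:
V = [−fR + √((fR)² + 4 fR V_g)]/2 = [−116 + √(116² + 4×116×16)]/2 = 14.2 m/s
Subgeostrophic (V < V_g = 16 m/s), as expected around a low.

14 m/s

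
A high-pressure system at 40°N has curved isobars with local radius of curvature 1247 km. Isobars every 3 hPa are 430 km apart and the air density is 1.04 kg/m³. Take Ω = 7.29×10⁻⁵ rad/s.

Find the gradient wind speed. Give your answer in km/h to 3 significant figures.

Coriolis parameter at 40°N:
f = 2Ω sin φ = 2 × 7.29×10⁻⁵ × sin 40° = 9.37×10⁻⁵ s⁻¹
Pressure gradient: |∂P/∂n| = 300 Pa / 430000 m = 6.98×10⁻⁴ Pa/m
Geostrophic speed: V_g = |∂P/∂n|/(fρ) = 6.98×10⁻⁴/(9.37×10⁻⁵ × 1.04) = 7.16 m/s
Around a high, pressure-gradient force acts outward with centrifugal, so Coriolis balances both:
fV = (1/ρ)|∂P/∂n| + V²/R  →  V² − fR·V + fR·V_g = 0
With fR = 9.37×10⁻⁵ × 1247×10³ m = 117 m/s:
V = [fR − √((fR)² − 4 fR V_g)]/2 = [117 − √(117² − 4×117×7.16)]/2 = 7.66 m/s
Supergeostrophic (V > V_g = 7.16 m/s), as expected around a high.
Converting: 7.66 m/s × 3.6 = 27.6 km/h

27.6 km/h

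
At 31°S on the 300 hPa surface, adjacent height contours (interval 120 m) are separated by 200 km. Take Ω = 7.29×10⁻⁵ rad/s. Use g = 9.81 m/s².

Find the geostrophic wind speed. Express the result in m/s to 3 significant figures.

Coriolis parameter at 31°S:
f = 2Ω sin φ = 2 × 7.29×10⁻⁵ × sin 31° = 7.51×10⁻⁵ s⁻¹
Height gradient: |∂Z/∂n| = 120 m / 200000 m = 6.00×10⁻⁴
On a pressure surface, geostrophic balance gives V_g = (g/f)|∂Z/∂n|:
V_g = 9.81 × 6.00×10⁻⁴ / 7.51×10⁻⁵ = 78.4 m/s

78.4 m/s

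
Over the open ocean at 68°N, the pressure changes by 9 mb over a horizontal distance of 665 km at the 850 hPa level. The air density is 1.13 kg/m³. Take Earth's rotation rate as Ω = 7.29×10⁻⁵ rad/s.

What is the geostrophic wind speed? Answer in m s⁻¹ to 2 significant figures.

Coriolis parameter at 68°N:
f = 2Ω sin φ = 2 × 7.29×10⁻⁵ × sin 68° = 1.35×10⁻⁴ s⁻¹
Pressure gradient: |∂P/∂n| = 900 Pa / 665000 m = 1.35×10⁻³ Pa/m
Geostrophic balance (pressure-gradient force = Coriolis force):
V_g = (1/(fρ)) |∂P/∂n| = 1.35×10⁻³ / (1.35×10⁻⁴ × 1.13) = 8.86 m/s

8.9 m s⁻¹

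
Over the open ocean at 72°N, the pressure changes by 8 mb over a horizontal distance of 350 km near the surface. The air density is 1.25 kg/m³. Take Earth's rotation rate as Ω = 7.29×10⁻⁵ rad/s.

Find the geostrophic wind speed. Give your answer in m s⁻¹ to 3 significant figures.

Coriolis parameter at 72°N:
f = 2Ω sin φ = 2 × 7.29×10⁻⁵ × sin 72° = 1.39×10⁻⁴ s⁻¹
Pressure gradient: |∂P/∂n| = 800 Pa / 350000 m = 2.29×10⁻³ Pa/m
Geostrophic balance (pressure-gradient force = Coriolis force):
V_g = (1/(fρ)) |∂P/∂n| = 2.29×10⁻³ / (1.39×10⁻⁴ × 1.25) = 13.2 m/s

13.2 m s⁻¹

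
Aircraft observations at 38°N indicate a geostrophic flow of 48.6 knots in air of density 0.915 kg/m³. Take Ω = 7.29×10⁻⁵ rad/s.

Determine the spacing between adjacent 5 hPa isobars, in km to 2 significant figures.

Coriolis parameter at 38°N:
f = 2Ω sin φ = 2 × 7.29×10⁻⁵ × sin 38° = 8.98×10⁻⁵ s⁻¹
Wind speed in SI: 48.6 knots = 25.0 m/s
Geostrophic balance rearranged: |∂P/∂n| = f ρ V_g
|∂P/∂n| = 8.98×10⁻⁵ × 0.915 × 25.0 = 2.05×10⁻³ Pa/m
Isobar spacing: Δn = ΔP/|∂P/∂n| = 500 Pa / 2.05×10⁻³ Pa/m = 243487 m ≈ 240 km

240 km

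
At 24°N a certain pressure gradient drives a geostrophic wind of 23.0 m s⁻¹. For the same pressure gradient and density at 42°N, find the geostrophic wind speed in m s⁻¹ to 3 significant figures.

14.0 m s⁻¹

With the same pressure gradient and density, V_g ∝ 1/f ∝ 1/sin φ.
V₂ = V₁ · sin φ₁ / sin φ₂ = 23.0 × sin 24° / sin 42°
V₂ = 23.0 × 0.4067/0.6691 = 14.0 m s⁻¹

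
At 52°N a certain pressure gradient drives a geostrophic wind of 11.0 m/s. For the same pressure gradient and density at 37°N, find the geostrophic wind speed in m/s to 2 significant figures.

With the same pressure gradient and density, V_g ∝ 1/f ∝ 1/sin φ.
V₂ = V₁ · sin φ₁ / sin φ₂ = 11.0 × sin 52° / sin 37°
V₂ = 11.0 × 0.7880/0.6018 = 14 m/s

14 m/s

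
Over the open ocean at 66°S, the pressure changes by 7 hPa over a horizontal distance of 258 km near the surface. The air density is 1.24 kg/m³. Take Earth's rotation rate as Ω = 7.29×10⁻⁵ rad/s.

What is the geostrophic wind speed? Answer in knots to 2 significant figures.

32 knots

Coriolis parameter at 66°S:
f = 2Ω sin φ = 2 × 7.29×10⁻⁵ × sin 66° = 1.33×10⁻⁴ s⁻¹
Pressure gradient: |∂P/∂n| = 700 Pa / 258000 m = 2.71×10⁻³ Pa/m
Geostrophic balance (pressure-gradient force = Coriolis force):
V_g = (1/(fρ)) |∂P/∂n| = 2.71×10⁻³ / (1.33×10⁻⁴ × 1.24) = 16.4 m/s
Converting: 16.4 m/s × 1.944 = 32 knots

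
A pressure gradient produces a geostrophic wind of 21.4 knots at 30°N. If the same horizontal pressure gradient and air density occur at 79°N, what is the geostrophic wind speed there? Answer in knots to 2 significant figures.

With the same pressure gradient and density, V_g ∝ 1/f ∝ 1/sin φ.
V₂ = V₁ · sin φ₁ / sin φ₂ = 21.4 × sin 30° / sin 79°
V₂ = 21.4 × 0.5000/0.9816 = 11 knots

11 knots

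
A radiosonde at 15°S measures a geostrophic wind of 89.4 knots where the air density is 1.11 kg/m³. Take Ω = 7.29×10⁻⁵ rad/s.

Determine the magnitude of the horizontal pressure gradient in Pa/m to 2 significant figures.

1.9×10⁻³ Pa/m

Coriolis parameter at 15°S:
f = 2Ω sin φ = 2 × 7.29×10⁻⁵ × sin 15° = 3.77×10⁻⁵ s⁻¹
Wind speed in SI: 89.4 knots = 46.0 m/s
Geostrophic balance rearranged: |∂P/∂n| = f ρ V_g
|∂P/∂n| = 3.77×10⁻⁵ × 1.11 × 46.0 = 1.93×10⁻³ Pa/m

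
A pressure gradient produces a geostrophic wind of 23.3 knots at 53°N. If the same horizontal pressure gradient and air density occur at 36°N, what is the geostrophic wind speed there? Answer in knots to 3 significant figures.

With the same pressure gradient and density, V_g ∝ 1/f ∝ 1/sin φ.
V₂ = V₁ · sin φ₁ / sin φ₂ = 23.3 × sin 53° / sin 36°
V₂ = 23.3 × 0.7986/0.5878 = 31.7 knots

31.7 knots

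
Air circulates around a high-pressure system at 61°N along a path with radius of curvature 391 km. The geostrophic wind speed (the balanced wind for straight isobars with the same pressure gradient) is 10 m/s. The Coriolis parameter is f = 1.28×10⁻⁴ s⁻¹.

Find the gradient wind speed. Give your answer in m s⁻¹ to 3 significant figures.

13.8 m s⁻¹

Around a high, pressure-gradient force acts outward with centrifugal, so Coriolis balances both:
fV = (1/ρ)|∂P/∂n| + V²/R  →  V² − fR·V + fR·V_g = 0
With fR = 1.28×10⁻⁴ × 391×10³ m = 50.0 m/s:
V = [fR − √((fR)² − 4 fR V_g)]/2 = [50.0 − √(50.0² − 4×50.0×10)]/2 = 13.8 m/s
Supergeostrophic (V > V_g = 10 m/s), as expected around a high.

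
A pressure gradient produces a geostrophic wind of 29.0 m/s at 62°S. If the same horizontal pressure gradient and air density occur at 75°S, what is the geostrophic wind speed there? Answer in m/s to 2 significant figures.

27 m/s

With the same pressure gradient and density, V_g ∝ 1/f ∝ 1/sin φ.
V₂ = V₁ · sin φ₁ / sin φ₂ = 29.0 × sin 62° / sin 75°
V₂ = 29.0 × 0.8829/0.9659 = 27 m/s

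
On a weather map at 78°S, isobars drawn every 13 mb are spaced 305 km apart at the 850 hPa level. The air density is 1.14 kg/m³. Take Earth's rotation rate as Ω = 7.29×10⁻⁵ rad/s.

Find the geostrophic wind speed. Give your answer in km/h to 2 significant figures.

Coriolis parameter at 78°S:
f = 2Ω sin φ = 2 × 7.29×10⁻⁵ × sin 78° = 1.43×10⁻⁴ s⁻¹
Pressure gradient: |∂P/∂n| = 1300 Pa / 305000 m = 4.26×10⁻³ Pa/m
Geostrophic balance (pressure-gradient force = Coriolis force):
V_g = (1/(fρ)) |∂P/∂n| = 4.26×10⁻³ / (1.43×10⁻⁴ × 1.14) = 26.2 m/s
Converting: 26.2 m/s × 3.6 = 94 km/h

94 km/h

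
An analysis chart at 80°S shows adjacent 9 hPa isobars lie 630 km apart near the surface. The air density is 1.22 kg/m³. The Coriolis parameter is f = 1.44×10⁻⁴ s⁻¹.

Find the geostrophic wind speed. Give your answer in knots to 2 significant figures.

Pressure gradient: |∂P/∂n| = 900 Pa / 630000 m = 1.43×10⁻³ Pa/m
Geostrophic balance (pressure-gradient force = Coriolis force):
V_g = (1/(fρ)) |∂P/∂n| = 1.43×10⁻³ / (1.44×10⁻⁴ × 1.22) = 8.13 m/s
Converting: 8.13 m/s × 1.944 = 16 knots

16 knots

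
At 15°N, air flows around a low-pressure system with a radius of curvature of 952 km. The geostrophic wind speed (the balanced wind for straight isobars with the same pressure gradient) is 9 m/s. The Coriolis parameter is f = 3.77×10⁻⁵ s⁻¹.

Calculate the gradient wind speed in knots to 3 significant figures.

14.5 knots

Around a low, centrifugal force acts outward with Coriolis, so pressure-gradient force balances both:
(1/ρ)|∂P/∂n| = fV + V²/R  →  V² + fR·V − fR·V_g = 0
With fR = 3.77×10⁻⁵ × 952×10³ m = 35.9 m/s:
V = [−fR + √((fR)² + 4 fR V_g)]/2 = [−35.9 + √(35.9² + 4×35.9×9)]/2 = 7.45 m/s
Subgeostrophic (V < V_g = 9 m/s), as expected around a low.
Converting: 7.45 m/s × 1.944 = 14.5 knots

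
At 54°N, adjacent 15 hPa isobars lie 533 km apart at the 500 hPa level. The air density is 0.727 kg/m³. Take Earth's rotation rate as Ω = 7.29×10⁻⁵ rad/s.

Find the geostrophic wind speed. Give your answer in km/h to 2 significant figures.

120 km/h

Coriolis parameter at 54°N:
f = 2Ω sin φ = 2 × 7.29×10⁻⁵ × sin 54° = 1.18×10⁻⁴ s⁻¹
Pressure gradient: |∂P/∂n| = 1500 Pa / 533000 m = 2.81×10⁻³ Pa/m
Geostrophic balance (pressure-gradient force = Coriolis force):
V_g = (1/(fρ)) |∂P/∂n| = 2.81×10⁻³ / (1.18×10⁻⁴ × 0.727) = 32.8 m/s
Converting: 32.8 m/s × 3.6 = 120 km/h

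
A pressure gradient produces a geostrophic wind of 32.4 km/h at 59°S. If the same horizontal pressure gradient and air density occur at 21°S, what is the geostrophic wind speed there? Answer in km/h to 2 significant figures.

77 km/h

With the same pressure gradient and density, V_g ∝ 1/f ∝ 1/sin φ.
V₂ = V₁ · sin φ₁ / sin φ₂ = 32.4 × sin 59° / sin 21°
V₂ = 32.4 × 0.8572/0.3584 = 77 km/h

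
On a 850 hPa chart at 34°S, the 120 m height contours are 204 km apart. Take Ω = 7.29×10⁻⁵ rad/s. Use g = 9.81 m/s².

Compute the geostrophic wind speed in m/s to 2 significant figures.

Coriolis parameter at 34°S:
f = 2Ω sin φ = 2 × 7.29×10⁻⁵ × sin 34° = 8.15×10⁻⁵ s⁻¹
Height gradient: |∂Z/∂n| = 120 m / 204000 m = 5.88×10⁻⁴
On a pressure surface, geostrophic balance gives V_g = (g/f)|∂Z/∂n|:
V_g = 9.81 × 5.88×10⁻⁴ / 8.15×10⁻⁵ = 70.8 m/s

71 m/s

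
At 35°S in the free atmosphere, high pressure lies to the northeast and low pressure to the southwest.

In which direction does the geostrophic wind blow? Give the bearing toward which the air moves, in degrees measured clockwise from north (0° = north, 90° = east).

135°

The pressure-gradient force points toward the southwest (bearing 225°).
Geostrophic balance: in the Southern Hemisphere the Coriolis force deflects motion to the left, so the geostrophic wind blows 90° to the left of the pressure-gradient force (low pressure on the right).
Rotating 225° by 90° counterclockwise gives 135° — the wind blows toward the southeast.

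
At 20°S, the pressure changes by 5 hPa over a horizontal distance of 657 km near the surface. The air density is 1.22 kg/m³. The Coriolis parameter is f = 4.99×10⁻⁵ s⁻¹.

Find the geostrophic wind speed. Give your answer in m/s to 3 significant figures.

12.5 m/s

Pressure gradient: |∂P/∂n| = 500 Pa / 657000 m = 7.61×10⁻⁴ Pa/m
Geostrophic balance (pressure-gradient force = Coriolis force):
V_g = (1/(fρ)) |∂P/∂n| = 7.61×10⁻⁴ / (4.99×10⁻⁵ × 1.22) = 12.5 m/s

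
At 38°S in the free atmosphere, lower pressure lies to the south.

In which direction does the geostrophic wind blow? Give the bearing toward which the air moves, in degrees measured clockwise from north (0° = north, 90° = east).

The pressure-gradient force points toward the south (bearing 180°).
Geostrophic balance: in the Southern Hemisphere the Coriolis force deflects motion to the left, so the geostrophic wind blows 90° to the left of the pressure-gradient force (low pressure on the right).
Rotating 180° by 90° counterclockwise gives 090° — the wind blows toward the east.

090°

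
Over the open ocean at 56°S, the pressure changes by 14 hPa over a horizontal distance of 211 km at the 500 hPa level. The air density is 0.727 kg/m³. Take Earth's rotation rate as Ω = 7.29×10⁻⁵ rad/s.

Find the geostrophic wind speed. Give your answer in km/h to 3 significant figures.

Coriolis parameter at 56°S:
f = 2Ω sin φ = 2 × 7.29×10⁻⁵ × sin 56° = 1.21×10⁻⁴ s⁻¹
Pressure gradient: |∂P/∂n| = 1400 Pa / 211000 m = 6.64×10⁻³ Pa/m
Geostrophic balance (pressure-gradient force = Coriolis force):
V_g = (1/(fρ)) |∂P/∂n| = 6.64×10⁻³ / (1.21×10⁻⁴ × 0.727) = 75.5 m/s
Converting: 75.5 m/s × 3.6 = 272 km/h

272 km/h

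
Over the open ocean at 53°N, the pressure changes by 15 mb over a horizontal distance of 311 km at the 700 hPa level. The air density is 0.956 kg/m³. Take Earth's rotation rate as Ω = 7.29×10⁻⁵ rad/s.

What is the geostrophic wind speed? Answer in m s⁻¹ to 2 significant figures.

Coriolis parameter at 53°N:
f = 2Ω sin φ = 2 × 7.29×10⁻⁵ × sin 53° = 1.16×10⁻⁴ s⁻¹
Pressure gradient: |∂P/∂n| = 1500 Pa / 311000 m = 4.82×10⁻³ Pa/m
Geostrophic balance (pressure-gradient force = Coriolis force):
V_g = (1/(fρ)) |∂P/∂n| = 4.82×10⁻³ / (1.16×10⁻⁴ × 0.956) = 43.3 m/s

43 m s⁻¹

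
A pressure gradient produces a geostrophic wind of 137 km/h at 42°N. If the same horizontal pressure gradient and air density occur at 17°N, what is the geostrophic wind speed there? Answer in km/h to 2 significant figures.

With the same pressure gradient and density, V_g ∝ 1/f ∝ 1/sin φ.
V₂ = V₁ · sin φ₁ / sin φ₂ = 137 × sin 42° / sin 17°
V₂ = 137 × 0.6691/0.2924 = 310 km/h

310 km/h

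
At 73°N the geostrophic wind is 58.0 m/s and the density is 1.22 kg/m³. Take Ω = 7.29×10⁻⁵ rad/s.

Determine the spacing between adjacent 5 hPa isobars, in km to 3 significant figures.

50.7 km

Coriolis parameter at 73°N:
f = 2Ω sin φ = 2 × 7.29×10⁻⁵ × sin 73° = 1.39×10⁻⁴ s⁻¹
Geostrophic balance rearranged: |∂P/∂n| = f ρ V_g
|∂P/∂n| = 1.39×10⁻⁴ × 1.22 × 58.0 = 9.87×10⁻³ Pa/m
Isobar spacing: Δn = ΔP/|∂P/∂n| = 500 Pa / 9.87×10⁻³ Pa/m = 50679 m ≈ 50.7 km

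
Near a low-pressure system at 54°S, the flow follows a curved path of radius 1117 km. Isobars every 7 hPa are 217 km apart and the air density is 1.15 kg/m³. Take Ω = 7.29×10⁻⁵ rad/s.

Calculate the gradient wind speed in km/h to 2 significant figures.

Coriolis parameter at 54°S:
f = 2Ω sin φ = 2 × 7.29×10⁻⁵ × sin 54° = 1.18×10⁻⁴ s⁻¹
Pressure gradient: |∂P/∂n| = 700 Pa / 217000 m = 3.23×10⁻³ Pa/m
Geostrophic speed: V_g = |∂P/∂n|/(fρ) = 3.23×10⁻³/(1.18×10⁻⁴ × 1.15) = 23.8 m/s
Around a low, centrifugal force acts outward with Coriolis, so pressure-gradient force balances both:
(1/ρ)|∂P/∂n| = fV + V²/R  →  V² + fR·V − fR·V_g = 0
With fR = 1.18×10⁻⁴ × 1117×10³ m = 132 m/s:
V = [−fR + √((fR)² + 4 fR V_g)]/2 = [−132 + √(132² + 4×132×23.8)]/2 = 20.6 m/s
Subgeostrophic (V < V_g = 23.8 m/s), as expected around a low.
Converting: 20.6 m/s × 3.6 = 74 km/h

74 km/h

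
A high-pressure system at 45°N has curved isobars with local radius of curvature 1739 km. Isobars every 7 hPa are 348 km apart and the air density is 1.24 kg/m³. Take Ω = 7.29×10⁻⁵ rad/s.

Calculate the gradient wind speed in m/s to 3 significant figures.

17.4 m/s

Coriolis parameter at 45°N:
f = 2Ω sin φ = 2 × 7.29×10⁻⁵ × sin 45° = 1.03×10⁻⁴ s⁻¹
Pressure gradient: |∂P/∂n| = 700 Pa / 348000 m = 2.01×10⁻³ Pa/m
Geostrophic speed: V_g = |∂P/∂n|/(fρ) = 2.01×10⁻³/(1.03×10⁻⁴ × 1.24) = 15.7 m/s
Around a high, pressure-gradient force acts outward with centrifugal, so Coriolis balances both:
fV = (1/ρ)|∂P/∂n| + V²/R  →  V² − fR·V + fR·V_g = 0
With fR = 1.03×10⁻⁴ × 1739×10³ m = 179 m/s:
V = [fR − √((fR)² − 4 fR V_g)]/2 = [179 − √(179² − 4×179×15.7)]/2 = 17.4 m/s
Supergeostrophic (V > V_g = 15.7 m/s), as expected around a high.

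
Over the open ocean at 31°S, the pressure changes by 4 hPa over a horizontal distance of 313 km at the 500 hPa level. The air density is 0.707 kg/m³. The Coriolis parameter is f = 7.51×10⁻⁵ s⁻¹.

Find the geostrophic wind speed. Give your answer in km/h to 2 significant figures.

87 km/h

Pressure gradient: |∂P/∂n| = 400 Pa / 313000 m = 1.28×10⁻³ Pa/m
Geostrophic balance (pressure-gradient force = Coriolis force):
V_g = (1/(fρ)) |∂P/∂n| = 1.28×10⁻³ / (7.51×10⁻⁵ × 0.707) = 24.1 m/s
Converting: 24.1 m/s × 3.6 = 87 km/h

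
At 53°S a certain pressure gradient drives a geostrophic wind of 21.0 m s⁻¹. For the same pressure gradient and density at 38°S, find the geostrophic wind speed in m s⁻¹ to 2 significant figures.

With the same pressure gradient and density, V_g ∝ 1/f ∝ 1/sin φ.
V₂ = V₁ · sin φ₁ / sin φ₂ = 21.0 × sin 53° / sin 38°
V₂ = 21.0 × 0.7986/0.6157 = 27 m s⁻¹

27 m s⁻¹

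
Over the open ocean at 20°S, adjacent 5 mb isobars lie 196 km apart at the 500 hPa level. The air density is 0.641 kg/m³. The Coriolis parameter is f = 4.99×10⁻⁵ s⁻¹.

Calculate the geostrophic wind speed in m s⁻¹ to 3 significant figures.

79.8 m s⁻¹

Pressure gradient: |∂P/∂n| = 500 Pa / 196000 m = 2.55×10⁻³ Pa/m
Geostrophic balance (pressure-gradient force = Coriolis force):
V_g = (1/(fρ)) |∂P/∂n| = 2.55×10⁻³ / (4.99×10⁻⁵ × 0.641) = 79.8 m/s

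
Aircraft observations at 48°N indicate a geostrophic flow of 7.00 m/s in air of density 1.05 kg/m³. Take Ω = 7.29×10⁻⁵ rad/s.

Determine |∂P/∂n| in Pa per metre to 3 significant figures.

7.96×10⁻⁴ Pa/m

Coriolis parameter at 48°N:
f = 2Ω sin φ = 2 × 7.29×10⁻⁵ × sin 48° = 1.08×10⁻⁴ s⁻¹
Geostrophic balance rearranged: |∂P/∂n| = f ρ V_g
|∂P/∂n| = 1.08×10⁻⁴ × 1.05 × 7.00 = 7.96×10⁻⁴ Pa/m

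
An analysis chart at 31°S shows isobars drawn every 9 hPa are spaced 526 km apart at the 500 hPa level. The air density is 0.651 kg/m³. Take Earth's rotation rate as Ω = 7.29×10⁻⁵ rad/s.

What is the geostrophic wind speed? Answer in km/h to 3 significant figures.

Coriolis parameter at 31°S:
f = 2Ω sin φ = 2 × 7.29×10⁻⁵ × sin 31° = 7.51×10⁻⁵ s⁻¹
Pressure gradient: |∂P/∂n| = 900 Pa / 526000 m = 1.71×10⁻³ Pa/m
Geostrophic balance (pressure-gradient force = Coriolis force):
V_g = (1/(fρ)) |∂P/∂n| = 1.71×10⁻³ / (7.51×10⁻⁵ × 0.651) = 35.0 m/s
Converting: 35.0 m/s × 3.6 = 126 km/h

126 km/h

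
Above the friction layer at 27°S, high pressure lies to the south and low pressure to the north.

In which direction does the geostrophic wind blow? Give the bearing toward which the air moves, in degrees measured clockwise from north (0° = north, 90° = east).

270°

The pressure-gradient force points toward the north (bearing 000°).
Geostrophic balance: in the Southern Hemisphere the Coriolis force deflects motion to the left, so the geostrophic wind blows 90° to the left of the pressure-gradient force (low pressure on the right).
Rotating 000° by 90° counterclockwise gives 270° — the wind blows toward the west.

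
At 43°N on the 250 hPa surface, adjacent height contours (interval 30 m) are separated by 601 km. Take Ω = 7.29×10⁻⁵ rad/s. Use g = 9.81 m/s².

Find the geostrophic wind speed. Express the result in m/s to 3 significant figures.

4.92 m/s

Coriolis parameter at 43°N:
f = 2Ω sin φ = 2 × 7.29×10⁻⁵ × sin 43° = 9.94×10⁻⁵ s⁻¹
Height gradient: |∂Z/∂n| = 30 m / 601000 m = 4.99×10⁻⁵
On a pressure surface, geostrophic balance gives V_g = (g/f)|∂Z/∂n|:
V_g = 9.81 × 4.99×10⁻⁵ / 9.94×10⁻⁵ = 4.92 m/s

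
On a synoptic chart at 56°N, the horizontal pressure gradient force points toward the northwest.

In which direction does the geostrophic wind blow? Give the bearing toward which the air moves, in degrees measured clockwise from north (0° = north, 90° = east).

045°

The pressure-gradient force points toward the northwest (bearing 315°).
Geostrophic balance: in the Northern Hemisphere the Coriolis force deflects motion to the right, so the geostrophic wind blows 90° to the right of the pressure-gradient force (low pressure on the left).
Rotating 315° by 90° clockwise gives 045° — the wind blows toward the northeast.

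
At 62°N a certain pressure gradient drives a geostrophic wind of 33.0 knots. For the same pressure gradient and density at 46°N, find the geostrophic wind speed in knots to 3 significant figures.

40.5 knots

With the same pressure gradient and density, V_g ∝ 1/f ∝ 1/sin φ.
V₂ = V₁ · sin φ₁ / sin φ₂ = 33.0 × sin 62° / sin 46°
V₂ = 33.0 × 0.8829/0.7193 = 40.5 knots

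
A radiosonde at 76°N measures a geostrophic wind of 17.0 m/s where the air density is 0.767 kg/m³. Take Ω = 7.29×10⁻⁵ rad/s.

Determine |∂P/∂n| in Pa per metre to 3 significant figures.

1.84×10⁻³ Pa/m

Coriolis parameter at 76°N:
f = 2Ω sin φ = 2 × 7.29×10⁻⁵ × sin 76° = 1.41×10⁻⁴ s⁻¹
Geostrophic balance rearranged: |∂P/∂n| = f ρ V_g
|∂P/∂n| = 1.41×10⁻⁴ × 0.767 × 17.0 = 1.84×10⁻³ Pa/m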